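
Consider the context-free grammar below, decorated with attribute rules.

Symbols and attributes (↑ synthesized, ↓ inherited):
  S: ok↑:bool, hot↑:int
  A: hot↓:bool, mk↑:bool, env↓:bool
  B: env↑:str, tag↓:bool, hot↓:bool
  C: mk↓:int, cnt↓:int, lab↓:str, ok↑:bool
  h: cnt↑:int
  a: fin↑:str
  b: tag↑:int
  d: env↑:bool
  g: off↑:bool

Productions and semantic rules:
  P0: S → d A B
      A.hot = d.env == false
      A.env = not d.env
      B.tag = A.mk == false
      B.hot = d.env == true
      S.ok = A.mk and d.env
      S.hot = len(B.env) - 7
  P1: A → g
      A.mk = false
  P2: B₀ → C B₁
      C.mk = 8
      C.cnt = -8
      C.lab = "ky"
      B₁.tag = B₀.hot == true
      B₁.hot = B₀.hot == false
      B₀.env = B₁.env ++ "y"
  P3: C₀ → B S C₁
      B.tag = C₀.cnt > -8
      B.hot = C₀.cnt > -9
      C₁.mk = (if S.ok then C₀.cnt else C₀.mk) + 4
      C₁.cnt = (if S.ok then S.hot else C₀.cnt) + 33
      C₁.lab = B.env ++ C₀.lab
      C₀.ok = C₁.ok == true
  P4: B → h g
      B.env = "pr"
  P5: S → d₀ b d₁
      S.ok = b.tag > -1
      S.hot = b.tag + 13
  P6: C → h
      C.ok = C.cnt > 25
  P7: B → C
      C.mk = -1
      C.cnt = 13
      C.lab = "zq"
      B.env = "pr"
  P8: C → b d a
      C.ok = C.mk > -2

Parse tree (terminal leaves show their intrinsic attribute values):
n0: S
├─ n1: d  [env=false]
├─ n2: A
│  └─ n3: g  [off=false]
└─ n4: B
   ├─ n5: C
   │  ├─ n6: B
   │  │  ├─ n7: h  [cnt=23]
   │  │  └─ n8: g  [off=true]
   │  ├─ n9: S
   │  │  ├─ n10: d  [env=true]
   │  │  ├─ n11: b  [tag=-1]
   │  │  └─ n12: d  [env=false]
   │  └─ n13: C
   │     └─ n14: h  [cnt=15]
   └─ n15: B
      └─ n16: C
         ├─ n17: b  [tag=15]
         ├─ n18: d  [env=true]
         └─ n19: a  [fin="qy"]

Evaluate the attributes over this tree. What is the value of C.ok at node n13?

false

1. n1.env = false  [terminal]
2. n2.hot = true  [d.env == false]
3. n2.env = true  [not d.env]
4. n3.off = false  [terminal]
5. n2.mk = false  [false]
6. n4.tag = true  [A.mk == false]
7. n4.hot = false  [d.env == true]
8. n5.mk = 8  [8]
9. n5.cnt = -8  [-8]
10. n5.lab = "ky"  ["ky"]
11. n6.tag = false  [C₀.cnt > -8]
12. n6.hot = true  [C₀.cnt > -9]
13. n7.cnt = 23  [terminal]
14. n8.off = true  [terminal]
15. n6.env = "pr"  ["pr"]
16. n10.env = true  [terminal]
17. n11.tag = -1  [terminal]
18. n12.env = false  [terminal]
19. n9.ok = false  [b.tag > -1]
20. n9.hot = 12  [b.tag + 13]
21. n13.mk = 12  [(if S.ok then C₀.cnt else C₀.mk) + 4]
22. n13.cnt = 25  [(if S.ok then S.hot else C₀.cnt) + 33]
23. n13.lab = "prky"  [B.env ++ C₀.lab]
24. n14.cnt = 15  [terminal]
25. n13.ok = false  [C.cnt > 25]
26. n5.ok = false  [C₁.ok == true]
27. n15.tag = false  [B₀.hot == true]
28. n15.hot = true  [B₀.hot == false]
29. n16.mk = -1  [-1]
30. n16.cnt = 13  [13]
31. n16.lab = "zq"  ["zq"]
32. n17.tag = 15  [terminal]
33. n18.env = true  [terminal]
34. n19.fin = "qy"  [terminal]
35. n16.ok = true  [C.mk > -2]
36. n15.env = "pr"  ["pr"]
37. n4.env = "pry"  [B₁.env ++ "y"]
38. n0.ok = false  [A.mk and d.env]
39. n0.hot = -4  [len(B.env) - 7]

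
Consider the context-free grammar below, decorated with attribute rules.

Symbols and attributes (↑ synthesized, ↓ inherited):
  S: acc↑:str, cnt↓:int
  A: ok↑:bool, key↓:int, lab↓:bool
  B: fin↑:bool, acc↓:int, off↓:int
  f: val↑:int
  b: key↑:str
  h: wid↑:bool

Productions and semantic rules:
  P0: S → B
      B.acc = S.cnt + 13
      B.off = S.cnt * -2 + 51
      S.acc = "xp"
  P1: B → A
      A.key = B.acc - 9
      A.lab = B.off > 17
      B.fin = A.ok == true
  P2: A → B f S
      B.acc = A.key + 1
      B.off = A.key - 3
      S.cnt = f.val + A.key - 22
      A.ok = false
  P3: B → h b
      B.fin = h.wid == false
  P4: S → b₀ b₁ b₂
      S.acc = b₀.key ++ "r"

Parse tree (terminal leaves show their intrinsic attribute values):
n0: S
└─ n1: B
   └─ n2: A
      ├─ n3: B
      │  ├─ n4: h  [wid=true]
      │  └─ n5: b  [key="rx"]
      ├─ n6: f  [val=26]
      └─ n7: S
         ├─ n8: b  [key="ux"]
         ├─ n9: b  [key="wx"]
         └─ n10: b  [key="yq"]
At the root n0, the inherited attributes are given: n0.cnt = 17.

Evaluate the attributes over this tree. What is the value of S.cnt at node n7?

25

1. n0.cnt = 17  [given at root]
2. n1.acc = 30  [S.cnt + 13]
3. n1.off = 17  [S.cnt * -2 + 51]
4. n2.key = 21  [B.acc - 9]
5. n2.lab = false  [B.off > 17]
6. n3.acc = 22  [A.key + 1]
7. n3.off = 18  [A.key - 3]
8. n4.wid = true  [terminal]
9. n5.key = "rx"  [terminal]
10. n3.fin = false  [h.wid == false]
11. n6.val = 26  [terminal]
12. n7.cnt = 25  [f.val + A.key - 22]
13. n8.key = "ux"  [terminal]
14. n9.key = "wx"  [terminal]
15. n10.key = "yq"  [terminal]
16. n7.acc = "uxr"  [b₀.key ++ "r"]
17. n2.ok = false  [false]
18. n1.fin = false  [A.ok == true]
19. n0.acc = "xp"  ["xp"]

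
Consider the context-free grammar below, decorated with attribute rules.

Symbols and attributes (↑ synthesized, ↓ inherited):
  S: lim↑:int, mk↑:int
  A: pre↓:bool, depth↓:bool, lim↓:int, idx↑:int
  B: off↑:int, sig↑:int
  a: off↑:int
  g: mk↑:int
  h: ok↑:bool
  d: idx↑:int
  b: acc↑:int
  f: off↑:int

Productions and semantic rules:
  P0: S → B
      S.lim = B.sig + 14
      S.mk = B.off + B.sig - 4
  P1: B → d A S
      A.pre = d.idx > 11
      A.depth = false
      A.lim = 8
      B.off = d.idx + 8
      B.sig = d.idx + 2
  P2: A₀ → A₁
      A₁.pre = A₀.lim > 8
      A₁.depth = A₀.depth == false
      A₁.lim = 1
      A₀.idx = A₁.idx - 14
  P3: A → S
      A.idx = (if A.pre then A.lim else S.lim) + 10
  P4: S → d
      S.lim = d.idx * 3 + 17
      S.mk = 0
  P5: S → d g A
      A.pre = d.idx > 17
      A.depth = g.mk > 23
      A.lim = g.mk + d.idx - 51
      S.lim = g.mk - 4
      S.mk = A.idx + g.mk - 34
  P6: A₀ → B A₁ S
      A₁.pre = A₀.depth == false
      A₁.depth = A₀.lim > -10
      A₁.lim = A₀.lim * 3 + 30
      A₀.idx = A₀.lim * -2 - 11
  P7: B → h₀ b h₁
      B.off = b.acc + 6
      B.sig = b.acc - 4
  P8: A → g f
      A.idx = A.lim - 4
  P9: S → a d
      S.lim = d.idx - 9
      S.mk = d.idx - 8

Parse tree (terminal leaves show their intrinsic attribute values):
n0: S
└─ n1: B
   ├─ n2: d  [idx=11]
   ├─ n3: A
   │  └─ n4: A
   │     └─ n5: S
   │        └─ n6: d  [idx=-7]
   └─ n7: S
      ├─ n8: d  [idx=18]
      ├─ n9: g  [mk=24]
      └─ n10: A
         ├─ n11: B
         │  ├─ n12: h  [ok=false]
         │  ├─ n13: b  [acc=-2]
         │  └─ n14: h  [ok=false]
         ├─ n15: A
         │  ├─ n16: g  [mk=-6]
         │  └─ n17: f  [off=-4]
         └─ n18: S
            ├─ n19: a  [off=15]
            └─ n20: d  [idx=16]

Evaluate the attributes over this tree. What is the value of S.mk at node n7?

-3

1. n2.idx = 11  [terminal]
2. n3.pre = false  [d.idx > 11]
3. n3.depth = false  [false]
4. n3.lim = 8  [8]
5. n4.pre = false  [A₀.lim > 8]
6. n4.depth = true  [A₀.depth == false]
7. n4.lim = 1  [1]
8. n6.idx = -7  [terminal]
9. n5.lim = -4  [d.idx * 3 + 17]
10. n5.mk = 0  [0]
11. n4.idx = 6  [(if A.pre then A.lim else S.lim) + 10]
12. n3.idx = -8  [A₁.idx - 14]
13. n8.idx = 18  [terminal]
14. n9.mk = 24  [terminal]
15. n10.pre = true  [d.idx > 17]
16. n10.depth = true  [g.mk > 23]
17. n10.lim = -9  [g.mk + d.idx - 51]
18. n12.ok = false  [terminal]
19. n13.acc = -2  [terminal]
20. n14.ok = false  [terminal]
21. n11.off = 4  [b.acc + 6]
22. n11.sig = -6  [b.acc - 4]
23. n15.pre = false  [A₀.depth == false]
24. n15.depth = true  [A₀.lim > -10]
25. n15.lim = 3  [A₀.lim * 3 + 30]
26. n16.mk = -6  [terminal]
27. n17.off = -4  [terminal]
28. n15.idx = -1  [A.lim - 4]
29. n19.off = 15  [terminal]
30. n20.idx = 16  [terminal]
31. n18.lim = 7  [d.idx - 9]
32. n18.mk = 8  [d.idx - 8]
33. n10.idx = 7  [A₀.lim * -2 - 11]
34. n7.lim = 20  [g.mk - 4]
35. n7.mk = -3  [A.idx + g.mk - 34]
36. n1.off = 19  [d.idx + 8]
37. n1.sig = 13  [d.idx + 2]
38. n0.lim = 27  [B.sig + 14]
39. n0.mk = 28  [B.off + B.sig - 4]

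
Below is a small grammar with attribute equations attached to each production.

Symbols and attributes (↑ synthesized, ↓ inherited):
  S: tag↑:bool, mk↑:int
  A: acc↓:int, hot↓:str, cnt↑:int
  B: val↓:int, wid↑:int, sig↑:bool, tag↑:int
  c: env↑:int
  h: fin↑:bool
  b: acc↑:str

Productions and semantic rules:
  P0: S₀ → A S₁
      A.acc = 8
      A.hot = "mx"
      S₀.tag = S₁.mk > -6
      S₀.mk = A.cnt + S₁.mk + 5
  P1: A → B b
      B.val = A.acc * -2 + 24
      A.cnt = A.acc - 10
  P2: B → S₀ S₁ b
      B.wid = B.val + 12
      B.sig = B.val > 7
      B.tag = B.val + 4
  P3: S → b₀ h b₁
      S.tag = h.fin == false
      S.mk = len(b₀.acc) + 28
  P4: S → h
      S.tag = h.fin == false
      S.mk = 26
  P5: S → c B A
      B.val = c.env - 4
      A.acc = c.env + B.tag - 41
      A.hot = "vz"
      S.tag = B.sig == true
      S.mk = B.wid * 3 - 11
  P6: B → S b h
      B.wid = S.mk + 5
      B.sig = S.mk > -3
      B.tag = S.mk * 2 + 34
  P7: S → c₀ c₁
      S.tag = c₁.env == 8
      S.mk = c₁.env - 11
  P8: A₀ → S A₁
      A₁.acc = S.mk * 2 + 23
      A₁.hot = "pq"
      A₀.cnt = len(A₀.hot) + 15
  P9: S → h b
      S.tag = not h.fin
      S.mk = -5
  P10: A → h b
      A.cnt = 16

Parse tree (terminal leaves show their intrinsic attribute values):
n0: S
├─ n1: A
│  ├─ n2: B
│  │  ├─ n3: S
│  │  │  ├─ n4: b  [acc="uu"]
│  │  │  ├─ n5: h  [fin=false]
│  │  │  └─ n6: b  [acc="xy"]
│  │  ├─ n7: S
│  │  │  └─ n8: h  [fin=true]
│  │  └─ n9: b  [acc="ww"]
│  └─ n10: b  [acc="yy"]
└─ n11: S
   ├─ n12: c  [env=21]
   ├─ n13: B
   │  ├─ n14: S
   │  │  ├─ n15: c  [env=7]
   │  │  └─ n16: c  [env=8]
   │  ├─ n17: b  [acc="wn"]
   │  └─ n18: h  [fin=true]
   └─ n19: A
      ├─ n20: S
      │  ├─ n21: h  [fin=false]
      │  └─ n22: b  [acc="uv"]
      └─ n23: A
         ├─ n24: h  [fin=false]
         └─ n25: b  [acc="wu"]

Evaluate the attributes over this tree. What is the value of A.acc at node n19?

1. n1.acc = 8  [8]
2. n1.hot = "mx"  ["mx"]
3. n2.val = 8  [A.acc * -2 + 24]
4. n4.acc = "uu"  [terminal]
5. n5.fin = false  [terminal]
6. n6.acc = "xy"  [terminal]
7. n3.tag = true  [h.fin == false]
8. n3.mk = 30  [len(b₀.acc) + 28]
9. n8.fin = true  [terminal]
10. n7.tag = false  [h.fin == false]
11. n7.mk = 26  [26]
12. n9.acc = "ww"  [terminal]
13. n2.wid = 20  [B.val + 12]
14. n2.sig = true  [B.val > 7]
15. n2.tag = 12  [B.val + 4]
16. n10.acc = "yy"  [terminal]
17. n1.cnt = -2  [A.acc - 10]
18. n12.env = 21  [terminal]
19. n13.val = 17  [c.env - 4]
20. n15.env = 7  [terminal]
21. n16.env = 8  [terminal]
22. n14.tag = true  [c₁.env == 8]
23. n14.mk = -3  [c₁.env - 11]
24. n17.acc = "wn"  [terminal]
25. n18.fin = true  [terminal]
26. n13.wid = 2  [S.mk + 5]
27. n13.sig = false  [S.mk > -3]
28. n13.tag = 28  [S.mk * 2 + 34]
29. n19.acc = 8  [c.env + B.tag - 41]
30. n19.hot = "vz"  ["vz"]
31. n21.fin = false  [terminal]
32. n22.acc = "uv"  [terminal]
33. n20.tag = true  [not h.fin]
34. n20.mk = -5  [-5]
35. n23.acc = 13  [S.mk * 2 + 23]
36. n23.hot = "pq"  ["pq"]
37. n24.fin = false  [terminal]
38. n25.acc = "wu"  [terminal]
39. n23.cnt = 16  [16]
40. n19.cnt = 17  [len(A₀.hot) + 15]
41. n11.tag = false  [B.sig == true]
42. n11.mk = -5  [B.wid * 3 - 11]
43. n0.tag = true  [S₁.mk > -6]
44. n0.mk = -2  [A.cnt + S₁.mk + 5]

8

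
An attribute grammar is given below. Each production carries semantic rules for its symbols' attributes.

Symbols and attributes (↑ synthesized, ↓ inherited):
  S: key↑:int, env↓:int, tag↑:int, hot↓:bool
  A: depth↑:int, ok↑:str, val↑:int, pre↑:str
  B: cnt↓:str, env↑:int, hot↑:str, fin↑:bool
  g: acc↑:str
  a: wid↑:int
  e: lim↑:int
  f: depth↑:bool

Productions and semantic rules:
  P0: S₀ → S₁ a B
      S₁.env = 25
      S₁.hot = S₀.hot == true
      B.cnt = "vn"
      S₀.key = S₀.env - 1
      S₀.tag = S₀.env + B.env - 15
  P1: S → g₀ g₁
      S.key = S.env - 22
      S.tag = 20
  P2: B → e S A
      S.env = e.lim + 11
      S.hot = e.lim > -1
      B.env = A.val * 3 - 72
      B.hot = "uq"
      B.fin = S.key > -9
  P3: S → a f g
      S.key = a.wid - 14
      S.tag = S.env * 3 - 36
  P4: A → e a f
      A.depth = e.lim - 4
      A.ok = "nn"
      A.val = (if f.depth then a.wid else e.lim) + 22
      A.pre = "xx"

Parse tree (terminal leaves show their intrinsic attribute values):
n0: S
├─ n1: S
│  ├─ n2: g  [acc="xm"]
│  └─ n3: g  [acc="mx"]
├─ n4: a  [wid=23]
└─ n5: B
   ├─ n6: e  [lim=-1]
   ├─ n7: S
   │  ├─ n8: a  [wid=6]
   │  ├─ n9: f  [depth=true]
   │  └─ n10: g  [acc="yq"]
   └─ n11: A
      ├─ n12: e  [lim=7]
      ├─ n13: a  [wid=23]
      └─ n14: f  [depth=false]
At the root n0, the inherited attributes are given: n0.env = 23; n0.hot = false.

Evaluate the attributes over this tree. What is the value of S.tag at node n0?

1. n0.env = 23  [given at root]
2. n0.hot = false  [given at root]
3. n1.env = 25  [25]
4. n1.hot = false  [S₀.hot == true]
5. n2.acc = "xm"  [terminal]
6. n3.acc = "mx"  [terminal]
7. n1.key = 3  [S.env - 22]
8. n1.tag = 20  [20]
9. n4.wid = 23  [terminal]
10. n5.cnt = "vn"  ["vn"]
11. n6.lim = -1  [terminal]
12. n7.env = 10  [e.lim + 11]
13. n7.hot = false  [e.lim > -1]
14. n8.wid = 6  [terminal]
15. n9.depth = true  [terminal]
16. n10.acc = "yq"  [terminal]
17. n7.key = -8  [a.wid - 14]
18. n7.tag = -6  [S.env * 3 - 36]
19. n12.lim = 7  [terminal]
20. n13.wid = 23  [terminal]
21. n14.depth = false  [terminal]
22. n11.depth = 3  [e.lim - 4]
23. n11.ok = "nn"  ["nn"]
24. n11.val = 29  [(if f.depth then a.wid else e.lim) + 22]
25. n11.pre = "xx"  ["xx"]
26. n5.env = 15  [A.val * 3 - 72]
27. n5.hot = "uq"  ["uq"]
28. n5.fin = true  [S.key > -9]
29. n0.key = 22  [S₀.env - 1]
30. n0.tag = 23  [S₀.env + B.env - 15]

23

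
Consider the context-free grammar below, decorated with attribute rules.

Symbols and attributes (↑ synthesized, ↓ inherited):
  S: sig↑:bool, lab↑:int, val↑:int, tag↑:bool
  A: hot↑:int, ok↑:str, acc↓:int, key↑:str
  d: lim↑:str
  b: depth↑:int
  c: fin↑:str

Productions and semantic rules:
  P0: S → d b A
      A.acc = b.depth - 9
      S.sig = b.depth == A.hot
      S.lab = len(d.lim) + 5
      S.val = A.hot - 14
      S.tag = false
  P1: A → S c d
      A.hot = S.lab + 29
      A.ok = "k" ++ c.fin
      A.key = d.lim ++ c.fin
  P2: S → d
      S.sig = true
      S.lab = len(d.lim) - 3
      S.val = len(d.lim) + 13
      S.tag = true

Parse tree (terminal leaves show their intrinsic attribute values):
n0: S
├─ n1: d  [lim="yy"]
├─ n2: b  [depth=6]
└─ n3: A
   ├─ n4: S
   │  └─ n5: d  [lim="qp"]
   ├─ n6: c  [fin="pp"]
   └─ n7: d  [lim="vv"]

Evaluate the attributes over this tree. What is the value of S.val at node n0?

1. n1.lim = "yy"  [terminal]
2. n2.depth = 6  [terminal]
3. n3.acc = -3  [b.depth - 9]
4. n5.lim = "qp"  [terminal]
5. n4.sig = true  [true]
6. n4.lab = -1  [len(d.lim) - 3]
7. n4.val = 15  [len(d.lim) + 13]
8. n4.tag = true  [true]
9. n6.fin = "pp"  [terminal]
10. n7.lim = "vv"  [terminal]
11. n3.hot = 28  [S.lab + 29]
12. n3.ok = "kpp"  ["k" ++ c.fin]
13. n3.key = "vvpp"  [d.lim ++ c.fin]
14. n0.sig = false  [b.depth == A.hot]
15. n0.lab = 7  [len(d.lim) + 5]
16. n0.val = 14  [A.hot - 14]
17. n0.tag = false  [false]

14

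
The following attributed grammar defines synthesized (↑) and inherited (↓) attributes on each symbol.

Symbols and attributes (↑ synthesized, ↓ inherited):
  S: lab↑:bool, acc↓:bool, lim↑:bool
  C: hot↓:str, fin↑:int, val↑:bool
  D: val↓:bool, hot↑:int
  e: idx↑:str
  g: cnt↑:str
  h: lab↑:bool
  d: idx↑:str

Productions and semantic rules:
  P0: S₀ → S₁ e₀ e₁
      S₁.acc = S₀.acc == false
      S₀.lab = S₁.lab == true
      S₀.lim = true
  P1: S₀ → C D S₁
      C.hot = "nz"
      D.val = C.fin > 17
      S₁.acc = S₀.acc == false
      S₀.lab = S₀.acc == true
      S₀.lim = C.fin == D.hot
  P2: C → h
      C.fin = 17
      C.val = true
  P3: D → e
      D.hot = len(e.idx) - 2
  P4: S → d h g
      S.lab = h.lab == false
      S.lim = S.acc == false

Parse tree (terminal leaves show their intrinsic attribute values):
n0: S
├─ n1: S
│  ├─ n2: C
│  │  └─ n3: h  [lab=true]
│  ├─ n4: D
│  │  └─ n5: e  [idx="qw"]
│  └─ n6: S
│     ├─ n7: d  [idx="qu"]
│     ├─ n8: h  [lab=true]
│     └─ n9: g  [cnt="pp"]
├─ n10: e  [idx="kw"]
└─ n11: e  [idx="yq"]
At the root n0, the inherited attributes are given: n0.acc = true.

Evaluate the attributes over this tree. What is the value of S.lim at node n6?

1. n0.acc = true  [given at root]
2. n1.acc = false  [S₀.acc == false]
3. n2.hot = "nz"  ["nz"]
4. n3.lab = true  [terminal]
5. n2.fin = 17  [17]
6. n2.val = true  [true]
7. n4.val = false  [C.fin > 17]
8. n5.idx = "qw"  [terminal]
9. n4.hot = 0  [len(e.idx) - 2]
10. n6.acc = true  [S₀.acc == false]
11. n7.idx = "qu"  [terminal]
12. n8.lab = true  [terminal]
13. n9.cnt = "pp"  [terminal]
14. n6.lab = false  [h.lab == false]
15. n6.lim = false  [S.acc == false]
16. n1.lab = false  [S₀.acc == true]
17. n1.lim = false  [C.fin == D.hot]
18. n10.idx = "kw"  [terminal]
19. n11.idx = "yq"  [terminal]
20. n0.lab = false  [S₁.lab == true]
21. n0.lim = true  [true]

false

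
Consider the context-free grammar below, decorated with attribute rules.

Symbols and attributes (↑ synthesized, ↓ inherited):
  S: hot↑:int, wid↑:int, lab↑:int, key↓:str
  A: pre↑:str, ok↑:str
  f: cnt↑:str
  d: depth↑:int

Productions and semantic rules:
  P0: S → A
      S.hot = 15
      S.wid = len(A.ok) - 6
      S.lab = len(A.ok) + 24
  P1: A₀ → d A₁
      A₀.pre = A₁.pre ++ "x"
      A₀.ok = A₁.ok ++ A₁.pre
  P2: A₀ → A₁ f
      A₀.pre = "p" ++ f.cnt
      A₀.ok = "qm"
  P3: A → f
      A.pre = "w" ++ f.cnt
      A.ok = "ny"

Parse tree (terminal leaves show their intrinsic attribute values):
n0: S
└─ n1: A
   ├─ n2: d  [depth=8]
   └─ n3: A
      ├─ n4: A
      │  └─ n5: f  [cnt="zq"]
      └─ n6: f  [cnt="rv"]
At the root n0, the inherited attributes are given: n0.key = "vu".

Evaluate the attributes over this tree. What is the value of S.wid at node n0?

1. n0.key = "vu"  [given at root]
2. n2.depth = 8  [terminal]
3. n5.cnt = "zq"  [terminal]
4. n4.pre = "wzq"  ["w" ++ f.cnt]
5. n4.ok = "ny"  ["ny"]
6. n6.cnt = "rv"  [terminal]
7. n3.pre = "prv"  ["p" ++ f.cnt]
8. n3.ok = "qm"  ["qm"]
9. n1.pre = "prvx"  [A₁.pre ++ "x"]
10. n1.ok = "qmprv"  [A₁.ok ++ A₁.pre]
11. n0.hot = 15  [15]
12. n0.wid = -1  [len(A.ok) - 6]
13. n0.lab = 29  [len(A.ok) + 24]

-1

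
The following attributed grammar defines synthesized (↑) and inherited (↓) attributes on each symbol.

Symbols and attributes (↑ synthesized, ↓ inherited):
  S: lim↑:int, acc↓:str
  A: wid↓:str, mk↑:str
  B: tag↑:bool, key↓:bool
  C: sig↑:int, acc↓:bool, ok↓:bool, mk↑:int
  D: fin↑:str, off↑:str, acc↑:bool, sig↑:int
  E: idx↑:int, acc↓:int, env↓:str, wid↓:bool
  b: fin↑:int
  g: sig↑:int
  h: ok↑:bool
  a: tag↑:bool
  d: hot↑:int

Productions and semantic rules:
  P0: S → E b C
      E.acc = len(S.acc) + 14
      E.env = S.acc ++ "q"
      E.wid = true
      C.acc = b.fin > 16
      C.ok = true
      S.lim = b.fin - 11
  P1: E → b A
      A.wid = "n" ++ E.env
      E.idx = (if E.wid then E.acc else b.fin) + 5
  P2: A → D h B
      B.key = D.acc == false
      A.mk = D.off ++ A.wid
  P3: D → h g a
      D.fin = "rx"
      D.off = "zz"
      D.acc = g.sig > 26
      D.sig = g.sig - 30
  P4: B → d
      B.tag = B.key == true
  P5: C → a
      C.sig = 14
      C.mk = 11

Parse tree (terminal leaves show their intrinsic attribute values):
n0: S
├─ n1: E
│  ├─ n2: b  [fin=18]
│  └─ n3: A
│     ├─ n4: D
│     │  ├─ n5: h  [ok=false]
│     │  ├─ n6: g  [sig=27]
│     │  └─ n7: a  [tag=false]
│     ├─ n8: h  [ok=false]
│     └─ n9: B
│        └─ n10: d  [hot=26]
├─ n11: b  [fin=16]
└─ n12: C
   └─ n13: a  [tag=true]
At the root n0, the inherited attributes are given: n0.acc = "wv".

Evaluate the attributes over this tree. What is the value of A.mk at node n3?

"zznwvq"

1. n0.acc = "wv"  [given at root]
2. n1.acc = 16  [len(S.acc) + 14]
3. n1.env = "wvq"  [S.acc ++ "q"]
4. n1.wid = true  [true]
5. n2.fin = 18  [terminal]
6. n3.wid = "nwvq"  ["n" ++ E.env]
7. n5.ok = false  [terminal]
8. n6.sig = 27  [terminal]
9. n7.tag = false  [terminal]
10. n4.fin = "rx"  ["rx"]
11. n4.off = "zz"  ["zz"]
12. n4.acc = true  [g.sig > 26]
13. n4.sig = -3  [g.sig - 30]
14. n8.ok = false  [terminal]
15. n9.key = false  [D.acc == false]
16. n10.hot = 26  [terminal]
17. n9.tag = false  [B.key == true]
18. n3.mk = "zznwvq"  [D.off ++ A.wid]
19. n1.idx = 21  [(if E.wid then E.acc else b.fin) + 5]
20. n11.fin = 16  [terminal]
21. n12.acc = false  [b.fin > 16]
22. n12.ok = true  [true]
23. n13.tag = true  [terminal]
24. n12.sig = 14  [14]
25. n12.mk = 11  [11]
26. n0.lim = 5  [b.fin - 11]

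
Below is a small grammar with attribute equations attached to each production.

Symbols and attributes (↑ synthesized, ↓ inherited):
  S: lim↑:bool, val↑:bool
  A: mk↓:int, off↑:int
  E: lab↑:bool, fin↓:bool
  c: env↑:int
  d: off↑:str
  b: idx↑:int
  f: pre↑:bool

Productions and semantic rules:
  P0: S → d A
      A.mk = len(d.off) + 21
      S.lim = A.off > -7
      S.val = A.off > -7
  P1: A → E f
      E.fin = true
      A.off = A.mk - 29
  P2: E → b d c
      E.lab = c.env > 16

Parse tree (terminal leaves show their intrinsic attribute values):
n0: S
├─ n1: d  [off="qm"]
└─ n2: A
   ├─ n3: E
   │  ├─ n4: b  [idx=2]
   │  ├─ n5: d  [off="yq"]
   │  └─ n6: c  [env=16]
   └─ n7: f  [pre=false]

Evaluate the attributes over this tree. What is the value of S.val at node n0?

true

1. n1.off = "qm"  [terminal]
2. n2.mk = 23  [len(d.off) + 21]
3. n3.fin = true  [true]
4. n4.idx = 2  [terminal]
5. n5.off = "yq"  [terminal]
6. n6.env = 16  [terminal]
7. n3.lab = false  [c.env > 16]
8. n7.pre = false  [terminal]
9. n2.off = -6  [A.mk - 29]
10. n0.lim = true  [A.off > -7]
11. n0.val = true  [A.off > -7]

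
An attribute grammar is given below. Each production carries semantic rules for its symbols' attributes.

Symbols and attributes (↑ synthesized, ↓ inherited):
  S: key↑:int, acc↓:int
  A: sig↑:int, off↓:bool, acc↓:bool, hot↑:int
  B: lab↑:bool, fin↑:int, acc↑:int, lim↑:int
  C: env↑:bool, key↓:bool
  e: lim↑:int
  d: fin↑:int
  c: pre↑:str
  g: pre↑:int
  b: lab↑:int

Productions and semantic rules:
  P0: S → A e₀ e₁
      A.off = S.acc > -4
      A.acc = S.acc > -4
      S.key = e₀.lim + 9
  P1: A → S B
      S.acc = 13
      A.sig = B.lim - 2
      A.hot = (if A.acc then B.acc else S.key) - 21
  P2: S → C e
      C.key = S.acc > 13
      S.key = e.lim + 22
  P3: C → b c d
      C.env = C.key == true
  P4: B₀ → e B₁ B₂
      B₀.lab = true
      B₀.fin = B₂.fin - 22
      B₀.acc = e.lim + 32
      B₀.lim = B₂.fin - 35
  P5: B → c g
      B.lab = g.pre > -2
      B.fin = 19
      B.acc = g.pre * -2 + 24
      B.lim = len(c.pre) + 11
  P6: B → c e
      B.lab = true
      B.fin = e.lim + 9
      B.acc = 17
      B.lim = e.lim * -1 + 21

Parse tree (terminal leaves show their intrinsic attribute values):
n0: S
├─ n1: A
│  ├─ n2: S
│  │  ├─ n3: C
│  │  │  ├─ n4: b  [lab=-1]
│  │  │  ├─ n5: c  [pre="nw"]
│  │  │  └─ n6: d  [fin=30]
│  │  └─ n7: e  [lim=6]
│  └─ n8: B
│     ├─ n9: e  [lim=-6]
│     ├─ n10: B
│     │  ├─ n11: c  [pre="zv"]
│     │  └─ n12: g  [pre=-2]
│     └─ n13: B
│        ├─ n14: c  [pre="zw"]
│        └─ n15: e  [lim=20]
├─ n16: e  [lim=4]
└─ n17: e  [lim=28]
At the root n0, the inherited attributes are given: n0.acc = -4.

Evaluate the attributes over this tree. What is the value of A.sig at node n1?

1. n0.acc = -4  [given at root]
2. n1.off = false  [S.acc > -4]
3. n1.acc = false  [S.acc > -4]
4. n2.acc = 13  [13]
5. n3.key = false  [S.acc > 13]
6. n4.lab = -1  [terminal]
7. n5.pre = "nw"  [terminal]
8. n6.fin = 30  [terminal]
9. n3.env = false  [C.key == true]
10. n7.lim = 6  [terminal]
11. n2.key = 28  [e.lim + 22]
12. n9.lim = -6  [terminal]
13. n11.pre = "zv"  [terminal]
14. n12.pre = -2  [terminal]
15. n10.lab = false  [g.pre > -2]
16. n10.fin = 19  [19]
17. n10.acc = 28  [g.pre * -2 + 24]
18. n10.lim = 13  [len(c.pre) + 11]
19. n14.pre = "zw"  [terminal]
20. n15.lim = 20  [terminal]
21. n13.lab = true  [true]
22. n13.fin = 29  [e.lim + 9]
23. n13.acc = 17  [17]
24. n13.lim = 1  [e.lim * -1 + 21]
25. n8.lab = true  [true]
26. n8.fin = 7  [B₂.fin - 22]
27. n8.acc = 26  [e.lim + 32]
28. n8.lim = -6  [B₂.fin - 35]
29. n1.sig = -8  [B.lim - 2]
30. n1.hot = 7  [(if A.acc then B.acc else S.key) - 21]
31. n16.lim = 4  [terminal]
32. n17.lim = 28  [terminal]
33. n0.key = 13  [e₀.lim + 9]

-8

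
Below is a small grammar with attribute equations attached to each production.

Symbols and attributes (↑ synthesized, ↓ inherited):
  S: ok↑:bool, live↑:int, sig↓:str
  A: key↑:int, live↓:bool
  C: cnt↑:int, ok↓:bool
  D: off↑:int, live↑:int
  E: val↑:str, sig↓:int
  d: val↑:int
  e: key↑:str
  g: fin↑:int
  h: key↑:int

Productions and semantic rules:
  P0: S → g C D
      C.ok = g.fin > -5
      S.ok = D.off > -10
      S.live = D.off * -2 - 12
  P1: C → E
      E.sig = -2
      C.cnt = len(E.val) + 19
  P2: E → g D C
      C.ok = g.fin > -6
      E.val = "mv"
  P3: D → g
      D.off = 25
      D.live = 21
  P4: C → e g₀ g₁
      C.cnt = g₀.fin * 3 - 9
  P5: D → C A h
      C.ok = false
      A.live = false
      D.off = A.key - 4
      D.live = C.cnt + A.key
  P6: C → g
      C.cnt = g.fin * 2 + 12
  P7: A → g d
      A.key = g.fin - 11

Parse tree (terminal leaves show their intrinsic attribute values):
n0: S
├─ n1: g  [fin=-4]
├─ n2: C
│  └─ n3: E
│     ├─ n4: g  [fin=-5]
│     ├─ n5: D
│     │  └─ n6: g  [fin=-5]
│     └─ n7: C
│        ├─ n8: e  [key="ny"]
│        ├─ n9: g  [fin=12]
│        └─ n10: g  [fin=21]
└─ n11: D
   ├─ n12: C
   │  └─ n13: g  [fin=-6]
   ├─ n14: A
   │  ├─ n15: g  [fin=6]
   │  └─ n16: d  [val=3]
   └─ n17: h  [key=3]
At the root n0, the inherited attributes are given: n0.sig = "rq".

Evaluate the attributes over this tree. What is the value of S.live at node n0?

1. n0.sig = "rq"  [given at root]
2. n1.fin = -4  [terminal]
3. n2.ok = true  [g.fin > -5]
4. n3.sig = -2  [-2]
5. n4.fin = -5  [terminal]
6. n6.fin = -5  [terminal]
7. n5.off = 25  [25]
8. n5.live = 21  [21]
9. n7.ok = true  [g.fin > -6]
10. n8.key = "ny"  [terminal]
11. n9.fin = 12  [terminal]
12. n10.fin = 21  [terminal]
13. n7.cnt = 27  [g₀.fin * 3 - 9]
14. n3.val = "mv"  ["mv"]
15. n2.cnt = 21  [len(E.val) + 19]
16. n12.ok = false  [false]
17. n13.fin = -6  [terminal]
18. n12.cnt = 0  [g.fin * 2 + 12]
19. n14.live = false  [false]
20. n15.fin = 6  [terminal]
21. n16.val = 3  [terminal]
22. n14.key = -5  [g.fin - 11]
23. n17.key = 3  [terminal]
24. n11.off = -9  [A.key - 4]
25. n11.live = -5  [C.cnt + A.key]
26. n0.ok = true  [D.off > -10]
27. n0.live = 6  [D.off * -2 - 12]

6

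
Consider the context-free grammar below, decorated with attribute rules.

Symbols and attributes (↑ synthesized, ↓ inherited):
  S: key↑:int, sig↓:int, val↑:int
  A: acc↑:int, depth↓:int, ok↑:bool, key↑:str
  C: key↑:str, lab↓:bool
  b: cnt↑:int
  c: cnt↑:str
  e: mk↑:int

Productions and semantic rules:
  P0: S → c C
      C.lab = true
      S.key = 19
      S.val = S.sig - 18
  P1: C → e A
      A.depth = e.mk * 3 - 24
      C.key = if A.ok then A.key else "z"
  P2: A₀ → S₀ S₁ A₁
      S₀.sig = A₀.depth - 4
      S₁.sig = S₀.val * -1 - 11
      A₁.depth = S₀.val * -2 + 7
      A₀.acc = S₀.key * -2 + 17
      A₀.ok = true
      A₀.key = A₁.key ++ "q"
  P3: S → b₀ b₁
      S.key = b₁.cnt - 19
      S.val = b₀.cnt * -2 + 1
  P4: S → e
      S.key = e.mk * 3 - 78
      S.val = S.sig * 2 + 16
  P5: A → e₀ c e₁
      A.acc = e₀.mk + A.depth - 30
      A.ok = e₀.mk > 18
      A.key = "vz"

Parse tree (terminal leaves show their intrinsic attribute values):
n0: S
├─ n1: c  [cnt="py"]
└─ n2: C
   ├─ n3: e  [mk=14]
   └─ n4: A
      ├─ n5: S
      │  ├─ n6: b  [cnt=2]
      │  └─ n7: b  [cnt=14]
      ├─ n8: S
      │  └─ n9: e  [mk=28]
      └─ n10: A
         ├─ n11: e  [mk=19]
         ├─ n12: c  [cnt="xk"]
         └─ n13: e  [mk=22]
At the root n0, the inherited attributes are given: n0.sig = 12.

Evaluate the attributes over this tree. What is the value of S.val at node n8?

1. n0.sig = 12  [given at root]
2. n1.cnt = "py"  [terminal]
3. n2.lab = true  [true]
4. n3.mk = 14  [terminal]
5. n4.depth = 18  [e.mk * 3 - 24]
6. n5.sig = 14  [A₀.depth - 4]
7. n6.cnt = 2  [terminal]
8. n7.cnt = 14  [terminal]
9. n5.key = -5  [b₁.cnt - 19]
10. n5.val = -3  [b₀.cnt * -2 + 1]
11. n8.sig = -8  [S₀.val * -1 - 11]
12. n9.mk = 28  [terminal]
13. n8.key = 6  [e.mk * 3 - 78]
14. n8.val = 0  [S.sig * 2 + 16]
15. n10.depth = 13  [S₀.val * -2 + 7]
16. n11.mk = 19  [terminal]
17. n12.cnt = "xk"  [terminal]
18. n13.mk = 22  [terminal]
19. n10.acc = 2  [e₀.mk + A.depth - 30]
20. n10.ok = true  [e₀.mk > 18]
21. n10.key = "vz"  ["vz"]
22. n4.acc = 27  [S₀.key * -2 + 17]
23. n4.ok = true  [true]
24. n4.key = "vzq"  [A₁.key ++ "q"]
25. n2.key = "vzq"  [if A.ok then A.key else "z"]
26. n0.key = 19  [19]
27. n0.val = -6  [S.sig - 18]

0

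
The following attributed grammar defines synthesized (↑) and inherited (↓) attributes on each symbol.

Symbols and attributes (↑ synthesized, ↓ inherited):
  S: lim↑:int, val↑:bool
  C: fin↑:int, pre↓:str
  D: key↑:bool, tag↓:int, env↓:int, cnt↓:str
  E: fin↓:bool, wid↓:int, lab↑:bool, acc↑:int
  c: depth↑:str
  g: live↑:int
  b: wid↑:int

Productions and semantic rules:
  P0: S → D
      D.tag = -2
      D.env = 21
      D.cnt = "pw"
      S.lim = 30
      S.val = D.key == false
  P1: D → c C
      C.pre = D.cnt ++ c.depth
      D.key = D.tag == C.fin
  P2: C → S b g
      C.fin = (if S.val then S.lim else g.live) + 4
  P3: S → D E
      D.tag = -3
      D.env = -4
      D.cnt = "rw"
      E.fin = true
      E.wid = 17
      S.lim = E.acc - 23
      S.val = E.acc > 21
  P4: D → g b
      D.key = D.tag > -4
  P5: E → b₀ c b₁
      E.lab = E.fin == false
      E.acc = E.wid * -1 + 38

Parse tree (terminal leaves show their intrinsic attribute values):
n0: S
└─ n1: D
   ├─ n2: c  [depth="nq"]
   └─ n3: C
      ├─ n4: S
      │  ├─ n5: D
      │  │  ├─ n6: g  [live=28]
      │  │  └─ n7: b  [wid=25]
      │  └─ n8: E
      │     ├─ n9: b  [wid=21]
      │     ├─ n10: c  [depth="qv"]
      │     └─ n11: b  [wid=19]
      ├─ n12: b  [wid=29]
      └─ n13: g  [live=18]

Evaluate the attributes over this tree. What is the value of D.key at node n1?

1. n1.tag = -2  [-2]
2. n1.env = 21  [21]
3. n1.cnt = "pw"  ["pw"]
4. n2.depth = "nq"  [terminal]
5. n3.pre = "pwnq"  [D.cnt ++ c.depth]
6. n5.tag = -3  [-3]
7. n5.env = -4  [-4]
8. n5.cnt = "rw"  ["rw"]
9. n6.live = 28  [terminal]
10. n7.wid = 25  [terminal]
11. n5.key = true  [D.tag > -4]
12. n8.fin = true  [true]
13. n8.wid = 17  [17]
14. n9.wid = 21  [terminal]
15. n10.depth = "qv"  [terminal]
16. n11.wid = 19  [terminal]
17. n8.lab = false  [E.fin == false]
18. n8.acc = 21  [E.wid * -1 + 38]
19. n4.lim = -2  [E.acc - 23]
20. n4.val = false  [E.acc > 21]
21. n12.wid = 29  [terminal]
22. n13.live = 18  [terminal]
23. n3.fin = 22  [(if S.val then S.lim else g.live) + 4]
24. n1.key = false  [D.tag == C.fin]
25. n0.lim = 30  [30]
26. n0.val = true  [D.key == false]

false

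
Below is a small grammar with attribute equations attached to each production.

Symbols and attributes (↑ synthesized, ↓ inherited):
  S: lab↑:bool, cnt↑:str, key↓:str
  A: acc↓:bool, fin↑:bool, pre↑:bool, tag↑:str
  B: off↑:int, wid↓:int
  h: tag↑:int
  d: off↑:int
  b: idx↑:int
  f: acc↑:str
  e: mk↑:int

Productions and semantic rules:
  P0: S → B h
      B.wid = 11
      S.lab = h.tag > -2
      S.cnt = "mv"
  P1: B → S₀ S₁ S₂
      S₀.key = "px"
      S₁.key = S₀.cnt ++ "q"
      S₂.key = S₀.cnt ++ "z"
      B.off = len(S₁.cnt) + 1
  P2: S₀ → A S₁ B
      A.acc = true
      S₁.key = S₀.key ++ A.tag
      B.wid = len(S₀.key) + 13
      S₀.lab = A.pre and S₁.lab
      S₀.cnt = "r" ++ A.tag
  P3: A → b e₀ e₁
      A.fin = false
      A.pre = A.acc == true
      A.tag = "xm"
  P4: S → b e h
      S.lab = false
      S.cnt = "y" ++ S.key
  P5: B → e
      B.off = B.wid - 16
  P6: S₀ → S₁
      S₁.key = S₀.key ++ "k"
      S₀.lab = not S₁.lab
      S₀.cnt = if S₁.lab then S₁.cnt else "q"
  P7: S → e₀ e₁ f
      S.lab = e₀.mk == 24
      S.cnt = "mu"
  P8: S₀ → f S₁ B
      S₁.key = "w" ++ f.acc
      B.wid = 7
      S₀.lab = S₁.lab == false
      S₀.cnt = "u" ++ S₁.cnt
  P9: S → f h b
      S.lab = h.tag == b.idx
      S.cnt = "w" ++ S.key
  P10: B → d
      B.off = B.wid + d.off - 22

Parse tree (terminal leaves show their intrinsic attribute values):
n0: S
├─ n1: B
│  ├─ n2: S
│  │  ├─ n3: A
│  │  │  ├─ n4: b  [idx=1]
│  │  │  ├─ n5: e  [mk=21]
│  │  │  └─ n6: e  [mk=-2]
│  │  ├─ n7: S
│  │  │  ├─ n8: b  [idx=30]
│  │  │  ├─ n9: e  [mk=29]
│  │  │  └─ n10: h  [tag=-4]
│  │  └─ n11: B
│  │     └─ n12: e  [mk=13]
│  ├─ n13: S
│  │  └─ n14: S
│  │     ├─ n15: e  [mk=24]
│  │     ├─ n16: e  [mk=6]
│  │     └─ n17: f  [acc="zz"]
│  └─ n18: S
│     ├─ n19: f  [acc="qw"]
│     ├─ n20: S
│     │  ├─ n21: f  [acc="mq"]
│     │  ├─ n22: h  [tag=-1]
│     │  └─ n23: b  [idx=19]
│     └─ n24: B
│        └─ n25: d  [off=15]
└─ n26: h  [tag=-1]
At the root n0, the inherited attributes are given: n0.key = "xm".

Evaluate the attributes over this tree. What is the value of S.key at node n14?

"rxmqk"

1. n0.key = "xm"  [given at root]
2. n1.wid = 11  [11]
3. n2.key = "px"  ["px"]
4. n3.acc = true  [true]
5. n4.idx = 1  [terminal]
6. n5.mk = 21  [terminal]
7. n6.mk = -2  [terminal]
8. n3.fin = false  [false]
9. n3.pre = true  [A.acc == true]
10. n3.tag = "xm"  ["xm"]
11. n7.key = "pxxm"  [S₀.key ++ A.tag]
12. n8.idx = 30  [terminal]
13. n9.mk = 29  [terminal]
14. n10.tag = -4  [terminal]
15. n7.lab = false  [false]
16. n7.cnt = "ypxxm"  ["y" ++ S.key]
17. n11.wid = 15  [len(S₀.key) + 13]
18. n12.mk = 13  [terminal]
19. n11.off = -1  [B.wid - 16]
20. n2.lab = false  [A.pre and S₁.lab]
21. n2.cnt = "rxm"  ["r" ++ A.tag]
22. n13.key = "rxmq"  [S₀.cnt ++ "q"]
23. n14.key = "rxmqk"  [S₀.key ++ "k"]
24. n15.mk = 24  [terminal]
25. n16.mk = 6  [terminal]
26. n17.acc = "zz"  [terminal]
27. n14.lab = true  [e₀.mk == 24]
28. n14.cnt = "mu"  ["mu"]
29. n13.lab = false  [not S₁.lab]
30. n13.cnt = "mu"  [if S₁.lab then S₁.cnt else "q"]
31. n18.key = "rxmz"  [S₀.cnt ++ "z"]
32. n19.acc = "qw"  [terminal]
33. n20.key = "wqw"  ["w" ++ f.acc]
34. n21.acc = "mq"  [terminal]
35. n22.tag = -1  [terminal]
36. n23.idx = 19  [terminal]
37. n20.lab = false  [h.tag == b.idx]
38. n20.cnt = "wwqw"  ["w" ++ S.key]
39. n24.wid = 7  [7]
40. n25.off = 15  [terminal]
41. n24.off = 0  [B.wid + d.off - 22]
42. n18.lab = true  [S₁.lab == false]
43. n18.cnt = "uwwqw"  ["u" ++ S₁.cnt]
44. n1.off = 3  [len(S₁.cnt) + 1]
45. n26.tag = -1  [terminal]
46. n0.lab = true  [h.tag > -2]
47. n0.cnt = "mv"  ["mv"]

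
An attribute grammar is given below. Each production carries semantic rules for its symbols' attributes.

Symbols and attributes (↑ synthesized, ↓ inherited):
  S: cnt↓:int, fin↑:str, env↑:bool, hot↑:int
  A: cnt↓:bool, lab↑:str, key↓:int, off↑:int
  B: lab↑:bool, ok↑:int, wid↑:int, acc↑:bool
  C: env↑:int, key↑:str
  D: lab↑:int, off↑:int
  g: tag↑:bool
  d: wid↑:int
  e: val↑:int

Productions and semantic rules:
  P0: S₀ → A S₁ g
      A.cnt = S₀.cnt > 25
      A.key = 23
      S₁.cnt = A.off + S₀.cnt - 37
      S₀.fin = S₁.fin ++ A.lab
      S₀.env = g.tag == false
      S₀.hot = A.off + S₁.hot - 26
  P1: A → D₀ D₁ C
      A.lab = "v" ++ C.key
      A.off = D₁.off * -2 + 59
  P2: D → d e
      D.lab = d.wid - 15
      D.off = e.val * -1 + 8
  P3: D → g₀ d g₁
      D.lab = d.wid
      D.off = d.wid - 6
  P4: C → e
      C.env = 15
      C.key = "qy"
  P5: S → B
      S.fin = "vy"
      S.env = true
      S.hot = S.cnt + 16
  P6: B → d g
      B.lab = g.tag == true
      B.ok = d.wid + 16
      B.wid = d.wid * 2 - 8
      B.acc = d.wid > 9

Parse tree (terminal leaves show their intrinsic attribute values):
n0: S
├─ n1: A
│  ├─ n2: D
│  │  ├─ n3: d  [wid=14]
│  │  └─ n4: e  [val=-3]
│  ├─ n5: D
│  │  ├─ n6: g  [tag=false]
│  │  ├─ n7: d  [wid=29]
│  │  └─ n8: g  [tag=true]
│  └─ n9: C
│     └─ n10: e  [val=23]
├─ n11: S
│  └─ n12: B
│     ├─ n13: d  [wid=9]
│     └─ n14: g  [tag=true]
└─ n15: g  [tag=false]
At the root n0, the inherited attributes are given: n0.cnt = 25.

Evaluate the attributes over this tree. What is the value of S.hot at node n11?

1. n0.cnt = 25  [given at root]
2. n1.cnt = false  [S₀.cnt > 25]
3. n1.key = 23  [23]
4. n3.wid = 14  [terminal]
5. n4.val = -3  [terminal]
6. n2.lab = -1  [d.wid - 15]
7. n2.off = 11  [e.val * -1 + 8]
8. n6.tag = false  [terminal]
9. n7.wid = 29  [terminal]
10. n8.tag = true  [terminal]
11. n5.lab = 29  [d.wid]
12. n5.off = 23  [d.wid - 6]
13. n10.val = 23  [terminal]
14. n9.env = 15  [15]
15. n9.key = "qy"  ["qy"]
16. n1.lab = "vqy"  ["v" ++ C.key]
17. n1.off = 13  [D₁.off * -2 + 59]
18. n11.cnt = 1  [A.off + S₀.cnt - 37]
19. n13.wid = 9  [terminal]
20. n14.tag = true  [terminal]
21. n12.lab = true  [g.tag == true]
22. n12.ok = 25  [d.wid + 16]
23. n12.wid = 10  [d.wid * 2 - 8]
24. n12.acc = false  [d.wid > 9]
25. n11.fin = "vy"  ["vy"]
26. n11.env = true  [true]
27. n11.hot = 17  [S.cnt + 16]
28. n15.tag = false  [terminal]
29. n0.fin = "vyvqy"  [S₁.fin ++ A.lab]
30. n0.env = true  [g.tag == false]
31. n0.hot = 4  [A.off + S₁.hot - 26]

17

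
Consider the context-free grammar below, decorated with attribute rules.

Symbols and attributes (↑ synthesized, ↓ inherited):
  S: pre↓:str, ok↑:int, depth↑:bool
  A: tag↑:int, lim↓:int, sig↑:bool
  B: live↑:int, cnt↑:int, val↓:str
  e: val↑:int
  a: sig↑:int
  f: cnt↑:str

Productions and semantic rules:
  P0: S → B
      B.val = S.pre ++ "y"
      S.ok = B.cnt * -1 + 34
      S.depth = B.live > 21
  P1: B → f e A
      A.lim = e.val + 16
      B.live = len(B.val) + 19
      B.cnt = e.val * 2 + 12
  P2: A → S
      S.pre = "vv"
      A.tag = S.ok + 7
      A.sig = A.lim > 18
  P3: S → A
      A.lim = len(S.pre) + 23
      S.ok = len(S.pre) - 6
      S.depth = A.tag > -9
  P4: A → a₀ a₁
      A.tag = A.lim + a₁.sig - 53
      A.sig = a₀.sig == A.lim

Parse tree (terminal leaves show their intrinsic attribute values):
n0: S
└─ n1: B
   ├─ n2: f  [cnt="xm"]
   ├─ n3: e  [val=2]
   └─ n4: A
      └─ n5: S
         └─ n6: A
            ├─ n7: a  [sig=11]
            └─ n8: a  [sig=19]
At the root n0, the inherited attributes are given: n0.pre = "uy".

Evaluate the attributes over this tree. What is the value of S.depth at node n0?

1. n0.pre = "uy"  [given at root]
2. n1.val = "uyy"  [S.pre ++ "y"]
3. n2.cnt = "xm"  [terminal]
4. n3.val = 2  [terminal]
5. n4.lim = 18  [e.val + 16]
6. n5.pre = "vv"  ["vv"]
7. n6.lim = 25  [len(S.pre) + 23]
8. n7.sig = 11  [terminal]
9. n8.sig = 19  [terminal]
10. n6.tag = -9  [A.lim + a₁.sig - 53]
11. n6.sig = false  [a₀.sig == A.lim]
12. n5.ok = -4  [len(S.pre) - 6]
13. n5.depth = false  [A.tag > -9]
14. n4.tag = 3  [S.ok + 7]
15. n4.sig = false  [A.lim > 18]
16. n1.live = 22  [len(B.val) + 19]
17. n1.cnt = 16  [e.val * 2 + 12]
18. n0.ok = 18  [B.cnt * -1 + 34]
19. n0.depth = true  [B.live > 21]

true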